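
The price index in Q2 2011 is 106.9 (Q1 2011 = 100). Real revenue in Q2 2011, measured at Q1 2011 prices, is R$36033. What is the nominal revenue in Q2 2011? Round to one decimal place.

38519.3

Nominal = Real × (Index/100) = 36033 × (106.9/100)
        = 36033 × 1.069 = 38519.2770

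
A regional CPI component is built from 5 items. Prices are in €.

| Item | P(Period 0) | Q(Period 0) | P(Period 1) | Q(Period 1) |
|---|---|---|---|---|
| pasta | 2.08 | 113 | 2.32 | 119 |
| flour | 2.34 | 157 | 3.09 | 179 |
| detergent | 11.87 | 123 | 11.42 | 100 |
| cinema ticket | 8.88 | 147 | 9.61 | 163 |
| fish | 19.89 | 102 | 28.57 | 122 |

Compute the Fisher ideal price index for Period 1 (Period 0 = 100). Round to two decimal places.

Laspeyres component (base-period weights):
ΣP(Period 1)Q(Period 0) = 2.32×113 + 3.09×157 + 11.42×123 + 9.61×147 + 28.57×102 = 262.16 + 485.13 + 1404.66 + 1412.67 + 2914.14 = 6478.76
ΣP(Period 0)Q(Period 0) = 2.08×113 + 2.34×157 + 11.87×123 + 8.88×147 + 19.89×102 = 235.04 + 367.38 + 1460.01 + 1305.36 + 2028.78 = 5396.57
L = 6478.76 / 5396.57 × 100 = 120.0533
Paasche component (current-period weights):
ΣP(Period 1)Q(Period 1) = 2.32×119 + 3.09×179 + 11.42×100 + 9.61×163 + 28.57×122 = 276.08 + 553.11 + 1142 + 1566.43 + 3485.54 = 7023.16
ΣP(Period 0)Q(Period 1) = 2.08×119 + 2.34×179 + 11.87×100 + 8.88×163 + 19.89×122 = 247.52 + 418.86 + 1187 + 1447.44 + 2426.58 = 5727.4
P = 7023.16 / 5727.4 × 100 = 122.6239
Fisher = √(L × P) = √(120.0533 × 122.6239) = 121.3318

121.33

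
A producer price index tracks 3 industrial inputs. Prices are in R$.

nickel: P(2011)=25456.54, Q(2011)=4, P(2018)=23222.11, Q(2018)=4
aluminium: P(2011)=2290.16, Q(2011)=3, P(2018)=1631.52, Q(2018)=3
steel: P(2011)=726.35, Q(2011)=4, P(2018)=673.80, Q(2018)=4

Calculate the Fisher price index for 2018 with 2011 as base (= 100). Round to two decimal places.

Laspeyres component (base-period weights):
ΣP(2018)Q(2011) = 23222.11×4 + 1631.52×3 + 673.80×4 = 92888.44 + 4894.56 + 2695.2 = 100478.2
ΣP(2011)Q(2011) = 25456.54×4 + 2290.16×3 + 726.35×4 = 101826.16 + 6870.48 + 2905.4 = 111602.04
L = 100478.2 / 111602.04 × 100 = 90.0326
Paasche component (current-period weights):
ΣP(2018)Q(2018) = 23222.11×4 + 1631.52×3 + 673.80×4 = 92888.44 + 4894.56 + 2695.2 = 100478.2
ΣP(2011)Q(2018) = 25456.54×4 + 2290.16×3 + 726.35×4 = 101826.16 + 6870.48 + 2905.4 = 111602.04
P = 100478.2 / 111602.04 × 100 = 90.0326
Fisher = √(L × P) = √(90.0326 × 90.0326) = 90.0326

90.03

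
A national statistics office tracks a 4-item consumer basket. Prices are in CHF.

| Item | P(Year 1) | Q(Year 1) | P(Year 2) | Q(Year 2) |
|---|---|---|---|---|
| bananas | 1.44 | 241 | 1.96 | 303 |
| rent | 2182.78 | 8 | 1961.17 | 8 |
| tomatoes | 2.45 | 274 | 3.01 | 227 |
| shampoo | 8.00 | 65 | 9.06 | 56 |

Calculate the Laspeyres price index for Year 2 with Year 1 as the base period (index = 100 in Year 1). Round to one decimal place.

92.5

Laspeyres price index uses base-period quantities as weights.
ΣP(Year 2)·Q(Year 1) = 1.96×241 + 1961.17×8 + 3.01×274 + 9.06×65 = 472.36 + 15689.36 + 824.74 + 588.9 = 17575.36
ΣP(Year 1)·Q(Year 1) = 1.44×241 + 2182.78×8 + 2.45×274 + 8.00×65 = 347.04 + 17462.24 + 671.3 + 520 = 19000.58
Index = 17575.36 / 19000.58 × 100 = 92.4991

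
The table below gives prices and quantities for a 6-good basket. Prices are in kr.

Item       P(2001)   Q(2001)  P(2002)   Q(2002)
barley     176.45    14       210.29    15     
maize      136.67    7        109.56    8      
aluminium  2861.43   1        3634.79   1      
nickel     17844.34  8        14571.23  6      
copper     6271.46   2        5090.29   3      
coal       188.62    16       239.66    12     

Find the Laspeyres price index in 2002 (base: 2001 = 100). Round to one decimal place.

Laspeyres price index uses base-period quantities as weights.
ΣP(2002)·Q(2001) = 210.29×14 + 109.56×7 + 3634.79×1 + 14571.23×8 + 5090.29×2 + 239.66×16 = 2944.06 + 766.92 + 3634.79 + 116569.84 + 10180.58 + 3834.56 = 137930.75
ΣP(2001)·Q(2001) = 176.45×14 + 136.67×7 + 2861.43×1 + 17844.34×8 + 6271.46×2 + 188.62×16 = 2470.3 + 956.69 + 2861.43 + 142754.72 + 12542.92 + 3017.92 = 164603.98
Index = 137930.75 / 164603.98 × 100 = 83.7955

83.8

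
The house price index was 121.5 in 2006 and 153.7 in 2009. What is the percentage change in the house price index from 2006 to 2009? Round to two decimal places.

Change = (153.7 − 121.5) / 121.5 × 100
       = 32.2 / 121.5 × 100 = 26.5021%

26.50%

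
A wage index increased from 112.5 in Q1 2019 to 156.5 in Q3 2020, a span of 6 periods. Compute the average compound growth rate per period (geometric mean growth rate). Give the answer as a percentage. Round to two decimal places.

5.66%

Growth factor = (156.5/112.5)^(1/6) = (1.391111)^(1/6) = 1.056559
Growth rate = 1.056559 − 1 = 0.056559 = 5.6559%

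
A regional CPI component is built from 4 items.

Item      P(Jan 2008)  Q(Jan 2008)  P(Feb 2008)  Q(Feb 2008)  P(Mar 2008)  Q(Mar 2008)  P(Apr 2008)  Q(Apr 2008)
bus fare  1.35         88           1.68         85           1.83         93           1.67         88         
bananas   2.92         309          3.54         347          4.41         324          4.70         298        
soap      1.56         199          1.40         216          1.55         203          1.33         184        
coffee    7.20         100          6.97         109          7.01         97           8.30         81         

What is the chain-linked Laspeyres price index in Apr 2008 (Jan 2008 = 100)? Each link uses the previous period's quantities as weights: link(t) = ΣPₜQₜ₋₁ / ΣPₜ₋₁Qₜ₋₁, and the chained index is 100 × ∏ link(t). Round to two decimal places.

Link Jan 2008→Feb 2008:
ΣP(Feb 2008)Q(Jan 2008) = 1.68×88 + 3.54×309 + 1.40×199 + 6.97×100 = 147.84 + 1093.86 + 278.6 + 697 = 2217.3
ΣP(Jan 2008)Q(Jan 2008) = 1.35×88 + 2.92×309 + 1.56×199 + 7.20×100 = 118.8 + 902.28 + 310.44 + 720 = 2051.52
link = 2217.3/2051.52 = 1.080808
Link Feb 2008→Mar 2008:
ΣP(Mar 2008)Q(Feb 2008) = 1.83×85 + 4.41×347 + 1.55×216 + 7.01×109 = 155.55 + 1530.27 + 334.8 + 764.09 = 2784.71
ΣP(Feb 2008)Q(Feb 2008) = 1.68×85 + 3.54×347 + 1.40×216 + 6.97×109 = 142.8 + 1228.38 + 302.4 + 759.73 = 2433.31
link = 2784.71/2433.31 = 1.144412
Link Mar 2008→Apr 2008:
ΣP(Apr 2008)Q(Mar 2008) = 1.67×93 + 4.70×324 + 1.33×203 + 8.30×97 = 155.31 + 1522.8 + 269.99 + 805.1 = 2753.2
ΣP(Mar 2008)Q(Mar 2008) = 1.83×93 + 4.41×324 + 1.55×203 + 7.01×97 = 170.19 + 1428.84 + 314.65 + 679.97 = 2593.65
link = 2753.2/2593.65 = 1.061516
Chained index = 100 × 1.080808 × 1.144412 × 1.061516 = 131.2979

131.30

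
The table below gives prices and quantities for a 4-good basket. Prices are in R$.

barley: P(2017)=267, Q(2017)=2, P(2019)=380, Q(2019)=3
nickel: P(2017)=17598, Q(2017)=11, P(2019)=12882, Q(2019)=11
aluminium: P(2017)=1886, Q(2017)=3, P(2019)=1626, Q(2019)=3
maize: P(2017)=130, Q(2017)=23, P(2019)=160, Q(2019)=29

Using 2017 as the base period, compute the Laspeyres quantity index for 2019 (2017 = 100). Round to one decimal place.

Laspeyres quantity index uses base-period prices as weights.
ΣP(2017)·Q(2019) = 267×3 + 17598×11 + 1886×3 + 130×29 = 801 + 193578 + 5658 + 3770 = 203807
ΣP(2017)·Q(2017) = 267×2 + 17598×11 + 1886×3 + 130×23 = 534 + 193578 + 5658 + 2990 = 202760
Index = 203807 / 202760 × 100 = 100.5164

100.5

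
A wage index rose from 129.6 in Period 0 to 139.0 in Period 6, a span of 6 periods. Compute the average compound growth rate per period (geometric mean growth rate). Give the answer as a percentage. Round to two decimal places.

1.17%

Growth factor = (139.0/129.6)^(1/6) = (1.072531)^(1/6) = 1.011739
Growth rate = 1.011739 − 1 = 0.011739 = 1.1739%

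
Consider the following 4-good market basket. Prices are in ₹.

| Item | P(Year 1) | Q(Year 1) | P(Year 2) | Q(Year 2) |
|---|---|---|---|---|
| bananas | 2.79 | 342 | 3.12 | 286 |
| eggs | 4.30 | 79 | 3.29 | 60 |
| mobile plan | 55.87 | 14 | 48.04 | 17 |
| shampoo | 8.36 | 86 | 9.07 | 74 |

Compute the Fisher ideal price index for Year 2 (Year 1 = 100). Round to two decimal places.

Laspeyres component (base-period weights):
ΣP(Year 2)Q(Year 1) = 3.12×342 + 3.29×79 + 48.04×14 + 9.07×86 = 1067.04 + 259.91 + 672.56 + 780.02 = 2779.53
ΣP(Year 1)Q(Year 1) = 2.79×342 + 4.30×79 + 55.87×14 + 8.36×86 = 954.18 + 339.7 + 782.18 + 718.96 = 2795.02
L = 2779.53 / 2795.02 × 100 = 99.4458
Paasche component (current-period weights):
ΣP(Year 2)Q(Year 2) = 3.12×286 + 3.29×60 + 48.04×17 + 9.07×74 = 892.32 + 197.4 + 816.68 + 671.18 = 2577.58
ΣP(Year 1)Q(Year 2) = 2.79×286 + 4.30×60 + 55.87×17 + 8.36×74 = 797.94 + 258 + 949.79 + 618.64 = 2624.37
P = 2577.58 / 2624.37 × 100 = 98.2171
Fisher = √(L × P) = √(99.4458 × 98.2171) = 98.8295

98.83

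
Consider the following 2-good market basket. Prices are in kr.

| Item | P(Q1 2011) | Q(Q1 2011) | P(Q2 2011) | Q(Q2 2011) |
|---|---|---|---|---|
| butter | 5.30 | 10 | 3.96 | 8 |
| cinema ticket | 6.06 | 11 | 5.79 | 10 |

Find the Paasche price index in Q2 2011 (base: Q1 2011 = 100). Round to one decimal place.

87.0

Paasche price index uses current-period quantities as weights.
ΣP(Q2 2011)·Q(Q2 2011) = 3.96×8 + 5.79×10 = 31.68 + 57.9 = 89.58
ΣP(Q1 2011)·Q(Q2 2011) = 5.30×8 + 6.06×10 = 42.4 + 60.6 = 103
Index = 89.58 / 103 × 100 = 86.9709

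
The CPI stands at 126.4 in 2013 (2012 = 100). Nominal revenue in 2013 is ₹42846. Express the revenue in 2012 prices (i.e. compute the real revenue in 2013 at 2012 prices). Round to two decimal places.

Real = Nominal ÷ (Index/100) = 42846 ÷ (126.4/100)
     = 42846 ÷ 1.264 = 33897.1519

33897.15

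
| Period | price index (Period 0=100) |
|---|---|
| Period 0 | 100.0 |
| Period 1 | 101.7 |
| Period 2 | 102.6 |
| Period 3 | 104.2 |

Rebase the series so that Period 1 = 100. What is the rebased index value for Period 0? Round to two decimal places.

Rebased(Period 0) = 100.0 / 101.7 × 100 = 98.3284

98.33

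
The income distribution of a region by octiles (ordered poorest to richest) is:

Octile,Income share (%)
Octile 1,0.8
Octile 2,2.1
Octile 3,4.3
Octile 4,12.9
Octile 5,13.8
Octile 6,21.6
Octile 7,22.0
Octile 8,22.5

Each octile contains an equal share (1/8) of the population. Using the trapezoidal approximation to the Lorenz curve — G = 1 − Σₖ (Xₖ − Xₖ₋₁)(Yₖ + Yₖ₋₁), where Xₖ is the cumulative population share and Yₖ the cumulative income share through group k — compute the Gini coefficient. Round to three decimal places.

Cumulative income shares Yₖ: 0.0080, 0.0290, 0.0720, 0.2010, 0.3390, 0.5550, 0.7750, 1.0000
Σ (Xₖ−Xₖ₋₁)(Yₖ+Yₖ₋₁) = (1/8)(0.0080+0.0000) + (1/8)(0.0290+0.0080) + (1/8)(0.0720+0.0290) + (1/8)(0.2010+0.0720) + (1/8)(0.3390+0.2010) + (1/8)(0.5550+0.3390) + (1/8)(0.7750+0.5550) + (1/8)(1.0000+0.7750)
  = 0.0010 + 0.0046 + 0.0126 + 0.0341 + 0.0675 + 0.1118 + 0.1663 + 0.2219 = 0.6198
G = 1 − 0.6198 = 0.3802

0.380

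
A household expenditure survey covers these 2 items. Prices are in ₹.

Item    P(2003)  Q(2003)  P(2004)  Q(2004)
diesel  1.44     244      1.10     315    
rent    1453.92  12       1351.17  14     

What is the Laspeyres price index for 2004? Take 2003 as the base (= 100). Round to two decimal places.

Laspeyres price index uses base-period quantities as weights.
ΣP(2004)·Q(2003) = 1.10×244 + 1351.17×12 = 268.4 + 16214.04 = 16482.44
ΣP(2003)·Q(2003) = 1.44×244 + 1453.92×12 = 351.36 + 17447.04 = 17798.4
Index = 16482.44 / 17798.4 × 100 = 92.6063

92.61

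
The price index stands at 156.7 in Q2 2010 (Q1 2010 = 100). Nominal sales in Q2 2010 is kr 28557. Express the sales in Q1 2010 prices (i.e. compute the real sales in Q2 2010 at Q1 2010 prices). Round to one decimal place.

Real = Nominal ÷ (Index/100) = 28557 ÷ (156.7/100)
     = 28557 ÷ 1.567 = 18223.9949

18224.0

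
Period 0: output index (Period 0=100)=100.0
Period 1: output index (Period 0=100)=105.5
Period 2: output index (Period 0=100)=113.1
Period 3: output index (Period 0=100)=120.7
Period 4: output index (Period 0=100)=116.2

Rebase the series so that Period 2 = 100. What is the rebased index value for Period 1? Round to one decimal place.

93.3

Rebased(Period 1) = 105.5 / 113.1 × 100 = 93.2803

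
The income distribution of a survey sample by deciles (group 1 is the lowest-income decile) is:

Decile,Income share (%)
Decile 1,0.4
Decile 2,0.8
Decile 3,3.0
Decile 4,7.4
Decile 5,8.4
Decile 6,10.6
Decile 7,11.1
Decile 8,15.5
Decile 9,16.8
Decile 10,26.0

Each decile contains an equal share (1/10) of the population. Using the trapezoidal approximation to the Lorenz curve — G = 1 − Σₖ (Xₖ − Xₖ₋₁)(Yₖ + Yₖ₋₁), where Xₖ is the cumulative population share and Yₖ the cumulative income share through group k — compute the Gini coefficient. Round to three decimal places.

0.418

Cumulative income shares Yₖ: 0.0040, 0.0120, 0.0420, 0.1160, 0.2000, 0.3060, 0.4170, 0.5720, 0.7400, 1.0000
Σ (Xₖ−Xₖ₋₁)(Yₖ+Yₖ₋₁) = (1/10)(0.0040+0.0000) + (1/10)(0.0120+0.0040) + (1/10)(0.0420+0.0120) + (1/10)(0.1160+0.0420) + (1/10)(0.2000+0.1160) + (1/10)(0.3060+0.2000) + (1/10)(0.4170+0.3060) + (1/10)(0.5720+0.4170) + (1/10)(0.7400+0.5720) + (1/10)(1.0000+0.7400)
  = 0.0004 + 0.0016 + 0.0054 + 0.0158 + 0.0316 + 0.0506 + 0.0723 + 0.0989 + 0.1312 + 0.1740 = 0.5818
G = 1 − 0.5818 = 0.4182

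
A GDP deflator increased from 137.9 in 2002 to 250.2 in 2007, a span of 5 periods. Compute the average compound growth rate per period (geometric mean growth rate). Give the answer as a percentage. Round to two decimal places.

Growth factor = (250.2/137.9)^(1/5) = (1.814358)^(1/5) = 1.126535
Growth rate = 1.126535 − 1 = 0.126535 = 12.6535%

12.65%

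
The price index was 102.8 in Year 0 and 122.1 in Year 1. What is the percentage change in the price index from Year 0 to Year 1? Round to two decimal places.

18.77%

Change = (122.1 − 102.8) / 102.8 × 100
       = 19.3 / 102.8 × 100 = 18.7743%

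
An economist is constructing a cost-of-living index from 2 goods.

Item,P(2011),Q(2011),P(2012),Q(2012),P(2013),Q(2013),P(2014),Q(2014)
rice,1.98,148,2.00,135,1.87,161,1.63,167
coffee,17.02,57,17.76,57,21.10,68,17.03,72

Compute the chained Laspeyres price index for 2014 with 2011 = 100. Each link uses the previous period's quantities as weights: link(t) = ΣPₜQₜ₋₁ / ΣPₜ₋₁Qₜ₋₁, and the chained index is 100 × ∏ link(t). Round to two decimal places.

96.18

Link 2011→2012:
ΣP(2012)Q(2011) = 2.00×148 + 17.76×57 = 296 + 1012.32 = 1308.32
ΣP(2011)Q(2011) = 1.98×148 + 17.02×57 = 293.04 + 970.14 = 1263.18
link = 1308.32/1263.18 = 1.035735
Link 2012→2013:
ΣP(2013)Q(2012) = 1.87×135 + 21.10×57 = 252.45 + 1202.7 = 1455.15
ΣP(2012)Q(2012) = 2.00×135 + 17.76×57 = 270 + 1012.32 = 1282.32
link = 1455.15/1282.32 = 1.134779
Link 2013→2014:
ΣP(2014)Q(2013) = 1.63×161 + 17.03×68 = 262.43 + 1158.04 = 1420.47
ΣP(2013)Q(2013) = 1.87×161 + 21.10×68 = 301.07 + 1434.8 = 1735.87
link = 1420.47/1735.87 = 0.818304
Chained index = 100 × 1.035735 × 1.134779 × 0.818304 = 96.1778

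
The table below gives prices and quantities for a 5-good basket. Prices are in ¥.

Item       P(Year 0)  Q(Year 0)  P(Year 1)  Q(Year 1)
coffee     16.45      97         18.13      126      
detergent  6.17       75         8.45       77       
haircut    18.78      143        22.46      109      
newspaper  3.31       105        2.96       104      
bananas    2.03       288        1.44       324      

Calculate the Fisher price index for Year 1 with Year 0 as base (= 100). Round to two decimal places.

Laspeyres component (base-period weights):
ΣP(Year 1)Q(Year 0) = 18.13×97 + 8.45×75 + 22.46×143 + 2.96×105 + 1.44×288 = 1758.61 + 633.75 + 3211.78 + 310.8 + 414.72 = 6329.66
ΣP(Year 0)Q(Year 0) = 16.45×97 + 6.17×75 + 18.78×143 + 3.31×105 + 2.03×288 = 1595.65 + 462.75 + 2685.54 + 347.55 + 584.64 = 5676.13
L = 6329.66 / 5676.13 × 100 = 111.5137
Paasche component (current-period weights):
ΣP(Year 1)Q(Year 1) = 18.13×126 + 8.45×77 + 22.46×109 + 2.96×104 + 1.44×324 = 2284.38 + 650.65 + 2448.14 + 307.84 + 466.56 = 6157.57
ΣP(Year 0)Q(Year 1) = 16.45×126 + 6.17×77 + 18.78×109 + 3.31×104 + 2.03×324 = 2072.7 + 475.09 + 2047.02 + 344.24 + 657.72 = 5596.77
P = 6157.57 / 5596.77 × 100 = 110.0201
Fisher = √(L × P) = √(111.5137 × 110.0201) = 110.7643

110.76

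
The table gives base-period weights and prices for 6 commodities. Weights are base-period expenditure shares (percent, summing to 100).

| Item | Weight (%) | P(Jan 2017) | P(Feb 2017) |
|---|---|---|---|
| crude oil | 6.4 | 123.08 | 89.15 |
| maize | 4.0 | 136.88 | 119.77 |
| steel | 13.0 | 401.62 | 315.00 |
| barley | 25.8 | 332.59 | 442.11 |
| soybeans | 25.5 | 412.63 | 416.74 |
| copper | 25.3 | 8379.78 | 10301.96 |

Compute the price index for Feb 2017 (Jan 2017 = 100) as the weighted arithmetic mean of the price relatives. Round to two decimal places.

109.49

crude oil: 6.4 × (89.15/123.08) = 6.4 × 0.724326 = 4.6357
maize: 4.0 × (119.77/136.88) = 4.0 × 0.875000 = 3.5000
steel: 13.0 × (315.00/401.62) = 13.0 × 0.784323 = 10.1962
barley: 25.8 × (442.11/332.59) = 25.8 × 1.329294 = 34.2958
soybeans: 25.5 × (416.74/412.63) = 25.5 × 1.009960 = 25.7540
copper: 25.3 × (10301.96/8379.78) = 25.3 × 1.229383 = 31.1034
Index = Σ wᵢ·(p₁ᵢ/p₀ᵢ) = 4.6357 + 3.5000 + 10.1962 + 34.2958 + 25.7540 + 31.1034 = 109.4851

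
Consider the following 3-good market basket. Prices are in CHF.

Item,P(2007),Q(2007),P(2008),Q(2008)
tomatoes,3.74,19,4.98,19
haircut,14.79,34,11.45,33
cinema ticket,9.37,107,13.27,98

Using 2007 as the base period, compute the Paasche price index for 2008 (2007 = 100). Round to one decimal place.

Paasche price index uses current-period quantities as weights.
ΣP(2008)·Q(2008) = 4.98×19 + 11.45×33 + 13.27×98 = 94.62 + 377.85 + 1300.46 = 1772.93
ΣP(2007)·Q(2008) = 3.74×19 + 14.79×33 + 9.37×98 = 71.06 + 488.07 + 918.26 = 1477.39
Index = 1772.93 / 1477.39 × 100 = 120.0042

120.0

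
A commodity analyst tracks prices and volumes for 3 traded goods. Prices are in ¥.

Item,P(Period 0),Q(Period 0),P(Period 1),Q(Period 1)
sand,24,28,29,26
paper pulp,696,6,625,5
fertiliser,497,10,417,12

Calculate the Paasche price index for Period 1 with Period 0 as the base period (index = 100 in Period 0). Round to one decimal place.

Paasche price index uses current-period quantities as weights.
ΣP(Period 1)·Q(Period 1) = 29×26 + 625×5 + 417×12 = 754 + 3125 + 5004 = 8883
ΣP(Period 0)·Q(Period 1) = 24×26 + 696×5 + 497×12 = 624 + 3480 + 5964 = 10068
Index = 8883 / 10068 × 100 = 88.2300

88.2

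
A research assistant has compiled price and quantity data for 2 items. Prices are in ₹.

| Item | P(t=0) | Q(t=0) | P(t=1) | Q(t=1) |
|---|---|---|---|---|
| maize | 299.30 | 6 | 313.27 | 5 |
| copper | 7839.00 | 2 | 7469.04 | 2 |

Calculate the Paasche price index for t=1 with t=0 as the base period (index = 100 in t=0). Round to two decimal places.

96.10

Paasche price index uses current-period quantities as weights.
ΣP(t=1)·Q(t=1) = 313.27×5 + 7469.04×2 = 1566.35 + 14938.08 = 16504.43
ΣP(t=0)·Q(t=1) = 299.30×5 + 7839.00×2 = 1496.5 + 15678 = 17174.5
Index = 16504.43 / 17174.5 × 100 = 96.0985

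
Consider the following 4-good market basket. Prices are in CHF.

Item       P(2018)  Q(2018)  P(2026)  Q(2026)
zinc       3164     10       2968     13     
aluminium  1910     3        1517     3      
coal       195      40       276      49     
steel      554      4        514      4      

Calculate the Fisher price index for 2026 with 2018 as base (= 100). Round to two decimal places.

Laspeyres component (base-period weights):
ΣP(2026)Q(2018) = 2968×10 + 1517×3 + 276×40 + 514×4 = 29680 + 4551 + 11040 + 2056 = 47327
ΣP(2018)Q(2018) = 3164×10 + 1910×3 + 195×40 + 554×4 = 31640 + 5730 + 7800 + 2216 = 47386
L = 47327 / 47386 × 100 = 99.8755
Paasche component (current-period weights):
ΣP(2026)Q(2026) = 2968×13 + 1517×3 + 276×49 + 514×4 = 38584 + 4551 + 13524 + 2056 = 58715
ΣP(2018)Q(2026) = 3164×13 + 1910×3 + 195×49 + 554×4 = 41132 + 5730 + 9555 + 2216 = 58633
P = 58715 / 58633 × 100 = 100.1399
Fisher = √(L × P) = √(99.8755 × 100.1399) = 100.0076

100.01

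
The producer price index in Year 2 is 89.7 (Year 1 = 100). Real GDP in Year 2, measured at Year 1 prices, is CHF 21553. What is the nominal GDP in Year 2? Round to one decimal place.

19333.0

Nominal = Real × (Index/100) = 21553 × (89.7/100)
        = 21553 × 0.897 = 19333.0410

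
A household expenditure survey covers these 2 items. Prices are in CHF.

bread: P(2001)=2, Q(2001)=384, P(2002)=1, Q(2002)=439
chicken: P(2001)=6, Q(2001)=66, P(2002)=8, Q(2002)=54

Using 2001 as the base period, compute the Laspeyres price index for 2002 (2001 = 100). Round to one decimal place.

78.4

Laspeyres price index uses base-period quantities as weights.
ΣP(2002)·Q(2001) = 1×384 + 8×66 = 384 + 528 = 912
ΣP(2001)·Q(2001) = 2×384 + 6×66 = 768 + 396 = 1164
Index = 912 / 1164 × 100 = 78.3505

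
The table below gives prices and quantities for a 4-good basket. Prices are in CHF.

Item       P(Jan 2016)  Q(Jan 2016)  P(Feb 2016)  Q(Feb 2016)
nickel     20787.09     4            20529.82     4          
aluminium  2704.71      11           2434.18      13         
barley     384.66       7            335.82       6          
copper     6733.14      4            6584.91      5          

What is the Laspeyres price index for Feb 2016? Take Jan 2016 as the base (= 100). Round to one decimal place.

Laspeyres price index uses base-period quantities as weights.
ΣP(Feb 2016)·Q(Jan 2016) = 20529.82×4 + 2434.18×11 + 335.82×7 + 6584.91×4 = 82119.28 + 26775.98 + 2350.74 + 26339.64 = 137585.64
ΣP(Jan 2016)·Q(Jan 2016) = 20787.09×4 + 2704.71×11 + 384.66×7 + 6733.14×4 = 83148.36 + 29751.81 + 2692.62 + 26932.56 = 142525.35
Index = 137585.64 / 142525.35 × 100 = 96.5342

96.5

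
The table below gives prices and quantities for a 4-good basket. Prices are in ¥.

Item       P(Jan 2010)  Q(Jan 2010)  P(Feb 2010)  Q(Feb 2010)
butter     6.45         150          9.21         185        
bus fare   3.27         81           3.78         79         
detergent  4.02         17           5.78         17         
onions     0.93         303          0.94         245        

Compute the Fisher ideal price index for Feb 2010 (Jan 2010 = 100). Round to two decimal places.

Laspeyres component (base-period weights):
ΣP(Feb 2010)Q(Jan 2010) = 9.21×150 + 3.78×81 + 5.78×17 + 0.94×303 = 1381.5 + 306.18 + 98.26 + 284.82 = 2070.76
ΣP(Jan 2010)Q(Jan 2010) = 6.45×150 + 3.27×81 + 4.02×17 + 0.93×303 = 967.5 + 264.87 + 68.34 + 281.79 = 1582.5
L = 2070.76 / 1582.5 × 100 = 130.8537
Paasche component (current-period weights):
ΣP(Feb 2010)Q(Feb 2010) = 9.21×185 + 3.78×79 + 5.78×17 + 0.94×245 = 1703.85 + 298.62 + 98.26 + 230.3 = 2331.03
ΣP(Jan 2010)Q(Feb 2010) = 6.45×185 + 3.27×79 + 4.02×17 + 0.93×245 = 1193.25 + 258.33 + 68.34 + 227.85 = 1747.77
P = 2331.03 / 1747.77 × 100 = 133.3717
Fisher = √(L × P) = √(130.8537 × 133.3717) = 132.1067

132.11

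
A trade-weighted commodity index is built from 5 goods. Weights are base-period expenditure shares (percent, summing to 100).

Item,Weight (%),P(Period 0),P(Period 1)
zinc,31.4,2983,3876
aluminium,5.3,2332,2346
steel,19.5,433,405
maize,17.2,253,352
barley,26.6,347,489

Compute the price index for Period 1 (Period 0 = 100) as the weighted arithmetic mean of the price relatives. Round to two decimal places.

zinc: 31.4 × (3876/2983) = 31.4 × 1.299363 = 40.8000
aluminium: 5.3 × (2346/2332) = 5.3 × 1.006003 = 5.3318
steel: 19.5 × (405/433) = 19.5 × 0.935335 = 18.2390
maize: 17.2 × (352/253) = 17.2 × 1.391304 = 23.9304
barley: 26.6 × (489/347) = 26.6 × 1.409222 = 37.4853
Index = Σ wᵢ·(p₁ᵢ/p₀ᵢ) = 40.8000 + 5.3318 + 18.2390 + 23.9304 + 37.4853 = 125.7866

125.79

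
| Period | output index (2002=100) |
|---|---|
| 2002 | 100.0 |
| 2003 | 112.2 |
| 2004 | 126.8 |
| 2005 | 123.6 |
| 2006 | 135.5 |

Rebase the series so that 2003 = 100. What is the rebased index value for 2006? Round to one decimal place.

Rebased(2006) = 135.5 / 112.2 × 100 = 120.7665

120.8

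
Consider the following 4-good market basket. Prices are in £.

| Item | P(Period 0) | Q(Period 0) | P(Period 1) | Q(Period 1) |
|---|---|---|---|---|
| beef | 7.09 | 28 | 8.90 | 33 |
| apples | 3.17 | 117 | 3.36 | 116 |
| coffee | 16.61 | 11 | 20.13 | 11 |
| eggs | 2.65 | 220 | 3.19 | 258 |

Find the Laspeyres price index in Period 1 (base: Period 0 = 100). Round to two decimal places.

117.26

Laspeyres price index uses base-period quantities as weights.
ΣP(Period 1)·Q(Period 0) = 8.90×28 + 3.36×117 + 20.13×11 + 3.19×220 = 249.2 + 393.12 + 221.43 + 701.8 = 1565.55
ΣP(Period 0)·Q(Period 0) = 7.09×28 + 3.17×117 + 16.61×11 + 2.65×220 = 198.52 + 370.89 + 182.71 + 583 = 1335.12
Index = 1565.55 / 1335.12 × 100 = 117.2591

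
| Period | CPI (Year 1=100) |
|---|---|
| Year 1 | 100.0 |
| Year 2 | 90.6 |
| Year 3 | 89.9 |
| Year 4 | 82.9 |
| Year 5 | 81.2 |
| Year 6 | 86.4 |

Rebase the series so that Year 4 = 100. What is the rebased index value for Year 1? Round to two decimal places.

Rebased(Year 1) = 100.0 / 82.9 × 100 = 120.6273

120.63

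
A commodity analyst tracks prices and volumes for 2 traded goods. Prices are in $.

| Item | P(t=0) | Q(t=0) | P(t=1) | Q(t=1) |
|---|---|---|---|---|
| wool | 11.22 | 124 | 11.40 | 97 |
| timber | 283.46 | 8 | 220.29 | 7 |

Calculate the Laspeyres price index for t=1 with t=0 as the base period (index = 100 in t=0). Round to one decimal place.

Laspeyres price index uses base-period quantities as weights.
ΣP(t=1)·Q(t=0) = 11.40×124 + 220.29×8 = 1413.6 + 1762.32 = 3175.92
ΣP(t=0)·Q(t=0) = 11.22×124 + 283.46×8 = 1391.28 + 2267.68 = 3658.96
Index = 3175.92 / 3658.96 × 100 = 86.7984

86.8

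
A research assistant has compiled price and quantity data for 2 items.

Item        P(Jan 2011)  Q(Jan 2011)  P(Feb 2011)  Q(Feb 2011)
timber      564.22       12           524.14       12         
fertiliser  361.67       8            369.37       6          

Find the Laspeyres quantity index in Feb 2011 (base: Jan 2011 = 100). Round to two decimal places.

92.52

Laspeyres quantity index uses base-period prices as weights.
ΣP(Jan 2011)·Q(Feb 2011) = 564.22×12 + 361.67×6 = 6770.64 + 2170.02 = 8940.66
ΣP(Jan 2011)·Q(Jan 2011) = 564.22×12 + 361.67×8 = 6770.64 + 2893.36 = 9664
Index = 8940.66 / 9664 × 100 = 92.5151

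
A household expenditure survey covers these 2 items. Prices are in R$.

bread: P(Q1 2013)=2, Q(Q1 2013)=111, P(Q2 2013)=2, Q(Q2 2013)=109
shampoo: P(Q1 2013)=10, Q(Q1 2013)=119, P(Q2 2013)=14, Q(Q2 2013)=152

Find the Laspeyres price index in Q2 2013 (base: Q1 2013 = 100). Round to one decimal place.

133.7

Laspeyres price index uses base-period quantities as weights.
ΣP(Q2 2013)·Q(Q1 2013) = 2×111 + 14×119 = 222 + 1666 = 1888
ΣP(Q1 2013)·Q(Q1 2013) = 2×111 + 10×119 = 222 + 1190 = 1412
Index = 1888 / 1412 × 100 = 133.7110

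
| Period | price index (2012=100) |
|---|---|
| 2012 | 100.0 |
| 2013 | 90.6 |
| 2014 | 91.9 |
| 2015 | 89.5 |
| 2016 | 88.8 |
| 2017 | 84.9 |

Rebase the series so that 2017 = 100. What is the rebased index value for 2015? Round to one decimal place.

105.4

Rebased(2015) = 89.5 / 84.9 × 100 = 105.4181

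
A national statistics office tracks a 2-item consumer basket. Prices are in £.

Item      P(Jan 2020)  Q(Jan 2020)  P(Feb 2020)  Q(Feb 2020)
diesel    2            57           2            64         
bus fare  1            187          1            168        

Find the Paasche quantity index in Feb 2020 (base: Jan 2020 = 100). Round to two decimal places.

Paasche quantity index uses current-period prices as weights.
ΣP(Feb 2020)·Q(Feb 2020) = 2×64 + 1×168 = 128 + 168 = 296
ΣP(Feb 2020)·Q(Jan 2020) = 2×57 + 1×187 = 114 + 187 = 301
Index = 296 / 301 × 100 = 98.3389

98.34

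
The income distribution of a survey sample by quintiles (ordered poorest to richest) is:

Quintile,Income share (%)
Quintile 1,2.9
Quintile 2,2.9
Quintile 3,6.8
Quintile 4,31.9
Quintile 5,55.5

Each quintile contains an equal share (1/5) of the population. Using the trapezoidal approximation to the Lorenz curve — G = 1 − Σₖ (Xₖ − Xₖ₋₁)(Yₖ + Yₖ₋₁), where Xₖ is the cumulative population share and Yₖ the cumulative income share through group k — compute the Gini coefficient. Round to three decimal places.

Cumulative income shares Yₖ: 0.0290, 0.0580, 0.1260, 0.4450, 1.0000
Σ (Xₖ−Xₖ₋₁)(Yₖ+Yₖ₋₁) = (1/5)(0.0290+0.0000) + (1/5)(0.0580+0.0290) + (1/5)(0.1260+0.0580) + (1/5)(0.4450+0.1260) + (1/5)(1.0000+0.4450)
  = 0.0058 + 0.0174 + 0.0368 + 0.1142 + 0.2890 = 0.4632
G = 1 − 0.4632 = 0.5368

0.537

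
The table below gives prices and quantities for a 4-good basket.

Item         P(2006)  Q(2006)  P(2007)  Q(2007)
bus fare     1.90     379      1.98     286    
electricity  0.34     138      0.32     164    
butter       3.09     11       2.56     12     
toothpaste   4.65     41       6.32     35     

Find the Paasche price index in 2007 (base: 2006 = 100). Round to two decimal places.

Paasche price index uses current-period quantities as weights.
ΣP(2007)·Q(2007) = 1.98×286 + 0.32×164 + 2.56×12 + 6.32×35 = 566.28 + 52.48 + 30.72 + 221.2 = 870.68
ΣP(2006)·Q(2007) = 1.90×286 + 0.34×164 + 3.09×12 + 4.65×35 = 543.4 + 55.76 + 37.08 + 162.75 = 798.99
Index = 870.68 / 798.99 × 100 = 108.9726

108.97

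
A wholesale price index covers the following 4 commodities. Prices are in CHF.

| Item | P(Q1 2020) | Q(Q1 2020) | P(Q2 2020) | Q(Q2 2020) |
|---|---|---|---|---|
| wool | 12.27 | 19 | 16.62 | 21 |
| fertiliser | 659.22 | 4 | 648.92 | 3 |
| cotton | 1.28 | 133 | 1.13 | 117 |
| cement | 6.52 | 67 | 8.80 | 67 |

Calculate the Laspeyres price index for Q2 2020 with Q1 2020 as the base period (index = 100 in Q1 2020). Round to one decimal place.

Laspeyres price index uses base-period quantities as weights.
ΣP(Q2 2020)·Q(Q1 2020) = 16.62×19 + 648.92×4 + 1.13×133 + 8.80×67 = 315.78 + 2595.68 + 150.29 + 589.6 = 3651.35
ΣP(Q1 2020)·Q(Q1 2020) = 12.27×19 + 659.22×4 + 1.28×133 + 6.52×67 = 233.13 + 2636.88 + 170.24 + 436.84 = 3477.09
Index = 3651.35 / 3477.09 × 100 = 105.0117

105.0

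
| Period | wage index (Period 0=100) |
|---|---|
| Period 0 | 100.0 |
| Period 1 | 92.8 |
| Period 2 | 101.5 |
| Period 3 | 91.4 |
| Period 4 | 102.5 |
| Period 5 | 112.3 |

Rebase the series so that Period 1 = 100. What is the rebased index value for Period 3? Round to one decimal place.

Rebased(Period 3) = 91.4 / 92.8 × 100 = 98.4914

98.5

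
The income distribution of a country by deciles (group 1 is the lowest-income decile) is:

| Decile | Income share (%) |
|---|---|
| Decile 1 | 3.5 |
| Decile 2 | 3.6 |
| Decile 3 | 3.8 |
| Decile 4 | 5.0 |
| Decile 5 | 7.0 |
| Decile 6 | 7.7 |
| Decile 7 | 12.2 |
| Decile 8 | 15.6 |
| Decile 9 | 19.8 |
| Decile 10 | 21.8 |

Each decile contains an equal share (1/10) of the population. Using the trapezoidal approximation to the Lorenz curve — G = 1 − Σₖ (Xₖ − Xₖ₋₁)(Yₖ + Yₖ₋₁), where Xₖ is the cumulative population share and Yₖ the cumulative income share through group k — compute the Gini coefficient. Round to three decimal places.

Cumulative income shares Yₖ: 0.0350, 0.0710, 0.1090, 0.1590, 0.2290, 0.3060, 0.4280, 0.5840, 0.7820, 1.0000
Σ (Xₖ−Xₖ₋₁)(Yₖ+Yₖ₋₁) = (1/10)(0.0350+0.0000) + (1/10)(0.0710+0.0350) + (1/10)(0.1090+0.0710) + (1/10)(0.1590+0.1090) + (1/10)(0.2290+0.1590) + (1/10)(0.3060+0.2290) + (1/10)(0.4280+0.3060) + (1/10)(0.5840+0.4280) + (1/10)(0.7820+0.5840) + (1/10)(1.0000+0.7820)
  = 0.0035 + 0.0106 + 0.0180 + 0.0268 + 0.0388 + 0.0535 + 0.0734 + 0.1012 + 0.1366 + 0.1782 = 0.6406
G = 1 − 0.6406 = 0.3594

0.359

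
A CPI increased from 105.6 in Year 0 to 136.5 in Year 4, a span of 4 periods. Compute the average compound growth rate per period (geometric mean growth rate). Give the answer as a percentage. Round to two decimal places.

Growth factor = (136.5/105.6)^(1/4) = (1.292614)^(1/4) = 1.066270
Growth rate = 1.066270 − 1 = 0.066270 = 6.6270%

6.63%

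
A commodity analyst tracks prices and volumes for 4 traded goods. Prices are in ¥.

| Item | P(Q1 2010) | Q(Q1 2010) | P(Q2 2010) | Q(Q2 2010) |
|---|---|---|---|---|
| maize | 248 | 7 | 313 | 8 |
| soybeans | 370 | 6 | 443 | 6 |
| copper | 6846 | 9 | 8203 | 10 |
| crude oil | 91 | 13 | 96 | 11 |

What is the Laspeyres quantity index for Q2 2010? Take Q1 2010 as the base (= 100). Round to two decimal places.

110.35

Laspeyres quantity index uses base-period prices as weights.
ΣP(Q1 2010)·Q(Q2 2010) = 248×8 + 370×6 + 6846×10 + 91×11 = 1984 + 2220 + 68460 + 1001 = 73665
ΣP(Q1 2010)·Q(Q1 2010) = 248×7 + 370×6 + 6846×9 + 91×13 = 1736 + 2220 + 61614 + 1183 = 66753
Index = 73665 / 66753 × 100 = 110.3546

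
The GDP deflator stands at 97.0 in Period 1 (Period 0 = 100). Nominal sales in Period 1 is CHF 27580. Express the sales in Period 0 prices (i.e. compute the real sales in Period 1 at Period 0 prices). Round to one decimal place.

28433.0

Real = Nominal ÷ (Index/100) = 27580 ÷ (97.0/100)
     = 27580 ÷ 0.970 = 28432.9897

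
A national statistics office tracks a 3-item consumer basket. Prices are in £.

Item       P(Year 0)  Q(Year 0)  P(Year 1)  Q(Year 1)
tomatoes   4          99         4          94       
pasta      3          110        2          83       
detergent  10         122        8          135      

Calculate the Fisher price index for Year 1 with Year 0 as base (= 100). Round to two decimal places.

Laspeyres component (base-period weights):
ΣP(Year 1)Q(Year 0) = 4×99 + 2×110 + 8×122 = 396 + 220 + 976 = 1592
ΣP(Year 0)Q(Year 0) = 4×99 + 3×110 + 10×122 = 396 + 330 + 1220 = 1946
L = 1592 / 1946 × 100 = 81.8088
Paasche component (current-period weights):
ΣP(Year 1)Q(Year 1) = 4×94 + 2×83 + 8×135 = 376 + 166 + 1080 = 1622
ΣP(Year 0)Q(Year 1) = 4×94 + 3×83 + 10×135 = 376 + 249 + 1350 = 1975
P = 1622 / 1975 × 100 = 82.1266
Fisher = √(L × P) = √(81.8088 × 82.1266) = 81.9676

81.97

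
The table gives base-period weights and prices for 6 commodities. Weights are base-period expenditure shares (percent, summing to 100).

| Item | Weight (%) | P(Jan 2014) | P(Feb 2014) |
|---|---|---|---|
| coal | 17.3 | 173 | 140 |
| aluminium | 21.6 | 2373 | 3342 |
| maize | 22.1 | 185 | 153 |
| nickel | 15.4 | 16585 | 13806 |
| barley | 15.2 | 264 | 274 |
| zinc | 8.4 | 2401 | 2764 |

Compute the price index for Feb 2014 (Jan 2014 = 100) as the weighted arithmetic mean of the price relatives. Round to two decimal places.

100.96

coal: 17.3 × (140/173) = 17.3 × 0.809249 = 14.0000
aluminium: 21.6 × (3342/2373) = 21.6 × 1.408344 = 30.4202
maize: 22.1 × (153/185) = 22.1 × 0.827027 = 18.2773
nickel: 15.4 × (13806/16585) = 15.4 × 0.832439 = 12.8196
barley: 15.2 × (274/264) = 15.2 × 1.037879 = 15.7758
zinc: 8.4 × (2764/2401) = 8.4 × 1.151187 = 9.6700
Index = Σ wᵢ·(p₁ᵢ/p₀ᵢ) = 14.0000 + 30.4202 + 18.2773 + 12.8196 + 15.7758 + 9.6700 = 100.9628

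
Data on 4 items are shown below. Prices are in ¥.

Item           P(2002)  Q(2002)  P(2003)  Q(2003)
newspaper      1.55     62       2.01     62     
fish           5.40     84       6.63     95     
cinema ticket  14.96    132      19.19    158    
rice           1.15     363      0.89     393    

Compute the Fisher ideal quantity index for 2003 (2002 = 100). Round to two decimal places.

116.67

Laspeyres component (base-period weights):
ΣP(2002)Q(2003) = 1.55×62 + 5.40×95 + 14.96×158 + 1.15×393 = 96.1 + 513 + 2363.68 + 451.95 = 3424.73
ΣP(2002)Q(2002) = 1.55×62 + 5.40×84 + 14.96×132 + 1.15×363 = 96.1 + 453.6 + 1974.72 + 417.45 = 2941.87
L = 3424.73 / 2941.87 × 100 = 116.4134
Paasche component (current-period weights):
ΣP(2003)Q(2003) = 2.01×62 + 6.63×95 + 19.19×158 + 0.89×393 = 124.62 + 629.85 + 3032.02 + 349.77 = 4136.26
ΣP(2003)Q(2002) = 2.01×62 + 6.63×84 + 19.19×132 + 0.89×363 = 124.62 + 556.92 + 2533.08 + 323.07 = 3537.69
P = 4136.26 / 3537.69 × 100 = 116.9198
Fisher = √(L × P) = √(116.4134 × 116.9198) = 116.6663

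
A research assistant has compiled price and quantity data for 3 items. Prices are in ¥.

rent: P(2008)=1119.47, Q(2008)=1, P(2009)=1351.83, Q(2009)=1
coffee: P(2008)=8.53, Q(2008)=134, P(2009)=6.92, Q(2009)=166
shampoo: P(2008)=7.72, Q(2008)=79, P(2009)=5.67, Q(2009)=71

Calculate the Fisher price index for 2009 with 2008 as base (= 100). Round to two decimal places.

94.54

Laspeyres component (base-period weights):
ΣP(2009)Q(2008) = 1351.83×1 + 6.92×134 + 5.67×79 = 1351.83 + 927.28 + 447.93 = 2727.04
ΣP(2008)Q(2008) = 1119.47×1 + 8.53×134 + 7.72×79 = 1119.47 + 1143.02 + 609.88 = 2872.37
L = 2727.04 / 2872.37 × 100 = 94.9404
Paasche component (current-period weights):
ΣP(2009)Q(2009) = 1351.83×1 + 6.92×166 + 5.67×71 = 1351.83 + 1148.72 + 402.57 = 2903.12
ΣP(2008)Q(2009) = 1119.47×1 + 8.53×166 + 7.72×71 = 1119.47 + 1415.98 + 548.12 = 3083.57
P = 2903.12 / 3083.57 × 100 = 94.1480
Fisher = √(L × P) = √(94.9404 × 94.1480) = 94.5434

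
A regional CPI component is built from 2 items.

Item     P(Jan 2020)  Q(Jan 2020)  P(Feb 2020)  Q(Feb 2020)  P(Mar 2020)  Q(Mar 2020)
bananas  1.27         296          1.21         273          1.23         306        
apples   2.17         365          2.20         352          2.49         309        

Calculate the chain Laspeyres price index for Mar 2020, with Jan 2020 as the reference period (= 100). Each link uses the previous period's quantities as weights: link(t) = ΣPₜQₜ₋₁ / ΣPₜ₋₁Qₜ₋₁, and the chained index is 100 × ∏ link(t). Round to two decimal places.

Link Jan 2020→Feb 2020:
ΣP(Feb 2020)Q(Jan 2020) = 1.21×296 + 2.20×365 = 358.16 + 803 = 1161.16
ΣP(Jan 2020)Q(Jan 2020) = 1.27×296 + 2.17×365 = 375.92 + 792.05 = 1167.97
link = 1161.16/1167.97 = 0.994169
Link Feb 2020→Mar 2020:
ΣP(Mar 2020)Q(Feb 2020) = 1.23×273 + 2.49×352 = 335.79 + 876.48 = 1212.27
ΣP(Feb 2020)Q(Feb 2020) = 1.21×273 + 2.20×352 = 330.33 + 774.4 = 1104.73
link = 1212.27/1104.73 = 1.097345
Chained index = 100 × 0.994169 × 1.097345 = 109.0947

109.09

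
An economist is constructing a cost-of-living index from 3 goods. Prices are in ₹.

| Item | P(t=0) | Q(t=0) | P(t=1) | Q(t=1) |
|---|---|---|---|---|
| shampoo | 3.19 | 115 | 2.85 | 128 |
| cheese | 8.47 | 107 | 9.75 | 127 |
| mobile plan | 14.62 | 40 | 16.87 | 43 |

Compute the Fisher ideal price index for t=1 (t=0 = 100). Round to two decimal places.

110.16

Laspeyres component (base-period weights):
ΣP(t=1)Q(t=0) = 2.85×115 + 9.75×107 + 16.87×40 = 327.75 + 1043.25 + 674.8 = 2045.8
ΣP(t=0)Q(t=0) = 3.19×115 + 8.47×107 + 14.62×40 = 366.85 + 906.29 + 584.8 = 1857.94
L = 2045.8 / 1857.94 × 100 = 110.1112
Paasche component (current-period weights):
ΣP(t=1)Q(t=1) = 2.85×128 + 9.75×127 + 16.87×43 = 364.8 + 1238.25 + 725.41 = 2328.46
ΣP(t=0)Q(t=1) = 3.19×128 + 8.47×127 + 14.62×43 = 408.32 + 1075.69 + 628.66 = 2112.67
P = 2328.46 / 2112.67 × 100 = 110.2141
Fisher = √(L × P) = √(110.1112 × 110.2141) = 110.1626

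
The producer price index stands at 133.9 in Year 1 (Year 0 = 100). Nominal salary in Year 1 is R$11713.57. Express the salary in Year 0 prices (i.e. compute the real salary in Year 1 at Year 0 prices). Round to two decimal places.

8748.00

Real = Nominal ÷ (Index/100) = 11713.57 ÷ (133.9/100)
     = 11713.57 ÷ 1.339 = 8747.9985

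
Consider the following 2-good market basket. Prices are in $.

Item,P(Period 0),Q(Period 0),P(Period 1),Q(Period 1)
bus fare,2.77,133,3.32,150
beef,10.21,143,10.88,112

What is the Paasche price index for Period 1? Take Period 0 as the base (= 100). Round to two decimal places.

Paasche price index uses current-period quantities as weights.
ΣP(Period 1)·Q(Period 1) = 3.32×150 + 10.88×112 = 498 + 1218.56 = 1716.56
ΣP(Period 0)·Q(Period 1) = 2.77×150 + 10.21×112 = 415.5 + 1143.52 = 1559.02
Index = 1716.56 / 1559.02 × 100 = 110.1051

110.11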